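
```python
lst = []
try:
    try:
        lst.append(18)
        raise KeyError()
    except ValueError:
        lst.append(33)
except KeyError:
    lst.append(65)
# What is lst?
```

Step-by-step execution trace:
1. Inner try: `lst.append(18)` → lst = [18].
2. `raise KeyError()` raises KeyError.
3. Inner `except ValueError` does not match KeyError; exception propagates to outer try.
4. Outer `except KeyError` matches → `lst.append(65)` → lst = [18, 65].
Result: [18, 65]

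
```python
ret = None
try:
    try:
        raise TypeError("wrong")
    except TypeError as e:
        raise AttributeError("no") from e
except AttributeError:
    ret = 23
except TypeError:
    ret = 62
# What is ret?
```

Step-by-step execution trace:
1. Inner try raises TypeError; inner `except TypeError as e` catches it.
2. `raise AttributeError(...) from e` raises AttributeError (TypeError is attached as __cause__, but only AttributeError is active).
3. Outer `except AttributeError` matches → ret = 23.
4. `except TypeError` is not reached.
Result: 23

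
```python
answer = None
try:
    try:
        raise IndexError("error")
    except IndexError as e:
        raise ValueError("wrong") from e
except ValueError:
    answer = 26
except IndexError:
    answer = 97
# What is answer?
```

Step-by-step execution trace:
1. Inner try raises IndexError; inner `except IndexError as e` catches it.
2. `raise ValueError(...) from e` raises ValueError (IndexError is attached as __cause__, but only ValueError is active).
3. Outer `except ValueError` matches → answer = 26.
4. `except IndexError` is not reached.
Result: 26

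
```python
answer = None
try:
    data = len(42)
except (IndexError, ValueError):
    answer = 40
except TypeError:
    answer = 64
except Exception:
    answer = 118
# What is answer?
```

Step-by-step execution trace:
1. `data = len(42)` raises TypeError.
2. `except (IndexError, ValueError)` does not match TypeError; skipped.
3. `except TypeError` matches (exact type match) → answer = 64.
4. `except Exception` is not reached.
Result: 64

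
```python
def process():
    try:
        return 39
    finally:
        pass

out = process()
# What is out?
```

Step-by-step execution trace:
1. `process()` enters try: `return 39` sets pending return value 39.
2. Before returning, `finally: pass` runs (no effect).
3. process() returns 39 → out = 39.
Result: 39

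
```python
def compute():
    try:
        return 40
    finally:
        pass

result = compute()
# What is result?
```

Step-by-step execution trace:
1. `compute()` enters try: `return 40` sets pending return value 40.
2. Before returning, `finally: pass` runs (no effect).
3. compute() returns 40 → result = 40.
Result: 40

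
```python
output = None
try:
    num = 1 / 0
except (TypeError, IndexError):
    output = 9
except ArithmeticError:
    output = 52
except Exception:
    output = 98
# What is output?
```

Step-by-step execution trace:
1. `num = 1 / 0` raises ZeroDivisionError.
2. `except (TypeError, IndexError)` does not match ZeroDivisionError; skipped.
3. `except ArithmeticError` matches (ZeroDivisionError is a subclass of ArithmeticError) → output = 52.
4. `except Exception` is not reached.
Result: 52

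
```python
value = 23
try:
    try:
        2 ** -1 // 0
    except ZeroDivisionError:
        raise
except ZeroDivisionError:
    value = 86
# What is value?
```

Step-by-step execution trace:
1. Inner try: `2 ** -1 // 0` raises ZeroDivisionError.
2. Inner `except ZeroDivisionError` matches; bare `raise` re-raises the same ZeroDivisionError.
3. Outer `except ZeroDivisionError` matches → value = 86.
Result: 86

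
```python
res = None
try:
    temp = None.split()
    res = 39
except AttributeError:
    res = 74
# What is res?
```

Step-by-step execution trace:
1. `temp = None.split()` raises AttributeError.
2. `res = 39` is not reached.
3. `except AttributeError` matches → res = 74.
Result: 74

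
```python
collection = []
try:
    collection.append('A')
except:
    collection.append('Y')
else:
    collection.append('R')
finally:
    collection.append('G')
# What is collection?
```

Step-by-step execution trace:
1. try: `collection.append('A')` → collection = ['A']. No exception raised.
2. `except` is skipped.
3. `else` runs: `collection.append('R')` → collection = ['A', 'R'].
4. `finally` always runs: `collection.append('G')` → collection = ['A', 'R', 'G'].
Result: ['A', 'R', 'G']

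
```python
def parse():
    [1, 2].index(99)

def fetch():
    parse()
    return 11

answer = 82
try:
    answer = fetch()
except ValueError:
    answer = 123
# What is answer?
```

Step-by-step execution trace:
1. answer starts at 82.
2. try: `fetch()` calls `parse()`.
3. `parse()` evaluates `[1, 2].index(99)`, which raises ValueError; it propagates through fetch (uncaught).
4. `return 11` in fetch is not reached; the assignment to answer does not complete.
5. `except ValueError` matches → answer = 123.
Result: 123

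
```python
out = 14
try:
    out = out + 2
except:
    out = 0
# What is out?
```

Step-by-step execution trace:
1. out starts at 14.
2. try: `out = out + 2` → out = 16. No exception raised.
3. `except` is skipped.
Result: 16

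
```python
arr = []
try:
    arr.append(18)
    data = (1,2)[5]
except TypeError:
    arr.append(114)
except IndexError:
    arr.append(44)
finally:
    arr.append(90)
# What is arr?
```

Step-by-step execution trace:
1. try: `arr.append(18)` → arr = [18].
2. `data = (1,2)[5]` raises IndexError.
3. `except TypeError` does not match IndexError; skipped.
4. `except IndexError` matches → `arr.append(44)` → arr = [18, 44].
5. finally always runs: `arr.append(90)` → arr = [18, 44, 90].
Result: [18, 44, 90]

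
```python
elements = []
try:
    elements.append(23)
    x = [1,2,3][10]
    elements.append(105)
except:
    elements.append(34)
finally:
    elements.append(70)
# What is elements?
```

Step-by-step execution trace:
1. try: `elements.append(23)` → elements = [23].
2. `x = [1,2,3][10]` raises IndexError; `elements.append(105)` is not reached.
3. bare `except` matches → `elements.append(34)` → elements = [23, 34].
4. finally always runs: `elements.append(70)` → elements = [23, 34, 70].
Result: [23, 34, 70]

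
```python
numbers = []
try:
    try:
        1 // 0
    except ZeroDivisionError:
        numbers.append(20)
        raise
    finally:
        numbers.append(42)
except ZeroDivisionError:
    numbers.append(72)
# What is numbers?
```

Step-by-step execution trace:
1. Inner try: `1 // 0` raises ZeroDivisionError.
2. Inner `except ZeroDivisionError` matches → `numbers.append(20)` → numbers = [20].
3. bare `raise` re-raises ZeroDivisionError.
4. Inner `finally` runs during unwinding: `numbers.append(42)` → numbers = [20, 42].
5. Outer `except ZeroDivisionError` matches → `numbers.append(72)` → numbers = [20, 42, 72].
Result: [20, 42, 72]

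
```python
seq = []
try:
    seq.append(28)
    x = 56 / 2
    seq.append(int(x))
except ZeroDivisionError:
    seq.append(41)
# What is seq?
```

Step-by-step execution trace:
1. try: `seq.append(28)` → seq = [28].
2. `x = 56 / 2` → x = 28.0. No exception raised.
3. `seq.append(int(x))` → seq = [28, 28].
4. `except ZeroDivisionError` is skipped (no exception was raised).
Result: [28, 28]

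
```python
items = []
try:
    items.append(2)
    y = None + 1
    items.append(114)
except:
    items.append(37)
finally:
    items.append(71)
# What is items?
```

Step-by-step execution trace:
1. try: `items.append(2)` → items = [2].
2. `y = None + 1` raises TypeError; `items.append(114)` is not reached.
3. bare `except` matches → `items.append(37)` → items = [2, 37].
4. finally always runs: `items.append(71)` → items = [2, 37, 71].
Result: [2, 37, 71]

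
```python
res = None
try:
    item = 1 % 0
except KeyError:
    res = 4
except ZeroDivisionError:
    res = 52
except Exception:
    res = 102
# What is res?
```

Step-by-step execution trace:
1. `item = 1 % 0` raises ZeroDivisionError.
2. `except KeyError` does not match ZeroDivisionError; skipped.
3. `except ZeroDivisionError` matches → res = 52.
4. Remaining except clauses are skipped.
Result: 52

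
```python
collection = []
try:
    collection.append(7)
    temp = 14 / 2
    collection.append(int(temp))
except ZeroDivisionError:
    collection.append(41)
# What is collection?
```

Step-by-step execution trace:
1. try: `collection.append(7)` → collection = [7].
2. `temp = 14 / 2` → temp = 7.0. No exception raised.
3. `collection.append(int(temp))` → collection = [7, 7].
4. `except ZeroDivisionError` is skipped (no exception was raised).
Result: [7, 7]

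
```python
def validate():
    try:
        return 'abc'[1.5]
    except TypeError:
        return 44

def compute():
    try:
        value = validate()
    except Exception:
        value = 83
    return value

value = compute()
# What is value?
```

Step-by-step execution trace:
1. `compute()` calls `validate()`.
2. In validate: `'abc'[1.5]` raises TypeError; `except TypeError` catches it → returns 44.
3. In compute: `value = validate()` → value = 44. No exception reaches compute.
4. `except Exception` is skipped; compute returns 44.
5. value = 44.
Result: 44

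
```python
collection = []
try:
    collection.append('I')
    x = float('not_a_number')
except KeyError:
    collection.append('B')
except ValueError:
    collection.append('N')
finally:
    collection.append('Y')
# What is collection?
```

Step-by-step execution trace:
1. try: `collection.append('I')` → collection = ['I'].
2. `x = float('not_a_number')` raises ValueError.
3. `except KeyError` does not match ValueError; skipped.
4. `except ValueError` matches → `collection.append('N')` → collection = ['I', 'N'].
5. finally always runs: `collection.append('Y')` → collection = ['I', 'N', 'Y'].
Result: ['I', 'N', 'Y']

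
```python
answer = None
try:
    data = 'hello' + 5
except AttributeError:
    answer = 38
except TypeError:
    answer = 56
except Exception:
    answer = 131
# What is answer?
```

Step-by-step execution trace:
1. `data = 'hello' + 5` raises TypeError.
2. `except AttributeError` does not match TypeError; skipped.
3. `except TypeError` matches → answer = 56.
4. Remaining except clauses are skipped.
Result: 56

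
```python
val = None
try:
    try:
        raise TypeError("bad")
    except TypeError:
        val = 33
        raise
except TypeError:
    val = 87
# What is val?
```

Step-by-step execution trace:
1. Inner try: `raise TypeError("bad")` raises TypeError.
2. Inner `except TypeError` matches → val = 33.
3. bare `raise` re-raises the same TypeError.
4. Outer `except TypeError` matches → val = 87.
Result: 87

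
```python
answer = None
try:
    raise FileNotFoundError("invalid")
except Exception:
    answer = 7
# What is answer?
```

Step-by-step execution trace:
1. `raise FileNotFoundError(...)` raises FileNotFoundError.
2. `except Exception` matches (FileNotFoundError is a subclass of Exception) → answer = 7.
Result: 7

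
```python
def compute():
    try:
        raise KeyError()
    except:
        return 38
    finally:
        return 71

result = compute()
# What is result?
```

Step-by-step execution trace:
1. `compute()` enters try: `raise KeyError()` raises KeyError.
2. bare `except` matches → `return 38` sets pending return value 38.
3. Before returning, `finally: return 71` runs and overrides the pending return.
4. compute() returns 71 → result = 71.
Result: 71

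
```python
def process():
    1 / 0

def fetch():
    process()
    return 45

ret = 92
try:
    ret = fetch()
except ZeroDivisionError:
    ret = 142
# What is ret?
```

Step-by-step execution trace:
1. ret starts at 92.
2. try: `fetch()` calls `process()`.
3. `process()` evaluates `1 / 0`, which raises ZeroDivisionError; it propagates through fetch (uncaught).
4. `return 45` in fetch is not reached; the assignment to ret does not complete.
5. `except ZeroDivisionError` matches → ret = 142.
Result: 142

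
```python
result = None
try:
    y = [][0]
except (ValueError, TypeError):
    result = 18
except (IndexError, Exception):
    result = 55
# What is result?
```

Step-by-step execution trace:
1. `y = [][0]` raises IndexError.
2. `except (ValueError, TypeError)` does not match IndexError; skipped.
3. `except (IndexError, Exception)` matches (IndexError is in the tuple) → result = 55.
Result: 55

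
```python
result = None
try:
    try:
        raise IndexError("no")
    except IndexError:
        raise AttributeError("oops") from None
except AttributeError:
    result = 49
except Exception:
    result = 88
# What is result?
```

Step-by-step execution trace:
1. Inner try raises IndexError; inner `except IndexError` catches it.
2. `raise AttributeError(...) from None` raises AttributeError (from None suppresses __context__, but the active exception is still AttributeError).
3. Outer `except AttributeError` matches → result = 49.
4. `except Exception` is not reached.
Result: 49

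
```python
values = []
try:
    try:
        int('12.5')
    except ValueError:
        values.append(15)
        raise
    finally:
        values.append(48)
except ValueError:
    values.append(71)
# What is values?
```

Step-by-step execution trace:
1. Inner try: `int('12.5')` raises ValueError.
2. Inner `except ValueError` matches → `values.append(15)` → values = [15].
3. bare `raise` re-raises ValueError.
4. Inner `finally` runs during unwinding: `values.append(48)` → values = [15, 48].
5. Outer `except ValueError` matches → `values.append(71)` → values = [15, 48, 71].
Result: [15, 48, 71]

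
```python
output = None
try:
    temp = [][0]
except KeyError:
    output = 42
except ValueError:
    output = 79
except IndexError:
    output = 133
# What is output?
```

Step-by-step execution trace:
1. `temp = [][0]` raises IndexError.
2. `except KeyError` does not match IndexError; skipped.
3. `except ValueError` does not match IndexError; skipped.
4. `except IndexError` matches → output = 133.
Result: 133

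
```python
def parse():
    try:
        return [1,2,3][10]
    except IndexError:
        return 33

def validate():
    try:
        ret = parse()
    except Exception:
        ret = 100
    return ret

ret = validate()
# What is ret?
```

Step-by-step execution trace:
1. `validate()` calls `parse()`.
2. In parse: `[1,2,3][10]` raises IndexError; `except IndexError` catches it → returns 33.
3. In validate: `ret = parse()` → ret = 33. No exception reaches validate.
4. `except Exception` is skipped; validate returns 33.
5. ret = 33.
Result: 33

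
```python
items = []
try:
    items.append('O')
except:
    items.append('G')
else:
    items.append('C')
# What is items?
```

Step-by-step execution trace:
1. try: `items.append('O')` → items = ['O']. No exception raised.
2. `except` is skipped.
3. `else` runs (try completed without exception): `items.append('C')` → items = ['O', 'C'].
Result: ['O', 'C']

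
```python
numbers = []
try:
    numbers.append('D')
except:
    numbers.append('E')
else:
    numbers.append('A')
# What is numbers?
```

Step-by-step execution trace:
1. try: `numbers.append('D')` → numbers = ['D']. No exception raised.
2. `except` is skipped.
3. `else` runs (try completed without exception): `numbers.append('A')` → numbers = ['D', 'A'].
Result: ['D', 'A']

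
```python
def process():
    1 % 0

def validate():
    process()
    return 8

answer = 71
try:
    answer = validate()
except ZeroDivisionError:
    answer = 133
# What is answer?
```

Step-by-step execution trace:
1. answer starts at 71.
2. try: `validate()` calls `process()`.
3. `process()` evaluates `1 % 0`, which raises ZeroDivisionError; it propagates through validate (uncaught).
4. `return 8` in validate is not reached; the assignment to answer does not complete.
5. `except ZeroDivisionError` matches → answer = 133.
Result: 133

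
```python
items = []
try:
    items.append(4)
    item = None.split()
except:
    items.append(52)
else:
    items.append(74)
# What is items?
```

Step-by-step execution trace:
1. try: `items.append(4)` → items = [4].
2. `item = None.split()` raises AttributeError.
3. bare `except` matches → `items.append(52)` → items = [4, 52].
4. `else` is skipped (an exception was raised).
Result: [4, 52]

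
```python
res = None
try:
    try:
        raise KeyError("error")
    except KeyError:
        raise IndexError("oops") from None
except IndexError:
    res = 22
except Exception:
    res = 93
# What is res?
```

Step-by-step execution trace:
1. Inner try raises KeyError; inner `except KeyError` catches it.
2. `raise IndexError(...) from None` raises IndexError (from None suppresses __context__, but the active exception is still IndexError).
3. Outer `except IndexError` matches → res = 22.
4. `except Exception` is not reached.
Result: 22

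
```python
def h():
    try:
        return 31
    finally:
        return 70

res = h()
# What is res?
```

Step-by-step execution trace:
1. `h()` enters try: `return 31` sets pending return value 31.
2. Before returning, `finally: return 70` runs and overrides the pending return.
3. h() returns 70 → res = 70.
Result: 70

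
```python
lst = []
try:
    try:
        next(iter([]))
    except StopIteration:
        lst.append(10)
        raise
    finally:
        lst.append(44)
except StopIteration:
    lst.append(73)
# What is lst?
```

Step-by-step execution trace:
1. Inner try: `next(iter([]))` raises StopIteration.
2. Inner `except StopIteration` matches → `lst.append(10)` → lst = [10].
3. bare `raise` re-raises StopIteration.
4. Inner `finally` runs during unwinding: `lst.append(44)` → lst = [10, 44].
5. Outer `except StopIteration` matches → `lst.append(73)` → lst = [10, 44, 73].
Result: [10, 44, 73]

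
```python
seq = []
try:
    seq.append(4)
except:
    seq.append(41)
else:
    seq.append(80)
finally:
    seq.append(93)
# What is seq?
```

Step-by-step execution trace:
1. try: `seq.append(4)` → seq = [4]. No exception raised.
2. `except` is skipped.
3. `else` runs: `seq.append(80)` → seq = [4, 80].
4. `finally` always runs: `seq.append(93)` → seq = [4, 80, 93].
Result: [4, 80, 93]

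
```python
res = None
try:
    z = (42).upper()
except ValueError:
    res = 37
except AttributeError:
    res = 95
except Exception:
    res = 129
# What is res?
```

Step-by-step execution trace:
1. `z = (42).upper()` raises AttributeError.
2. `except ValueError` does not match AttributeError; skipped.
3. `except AttributeError` matches → res = 95.
4. Remaining except clauses are skipped.
Result: 95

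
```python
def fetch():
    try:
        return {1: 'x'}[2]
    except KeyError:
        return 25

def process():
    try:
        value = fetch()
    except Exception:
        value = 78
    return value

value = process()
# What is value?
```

Step-by-step execution trace:
1. `process()` calls `fetch()`.
2. In fetch: `{1: 'x'}[2]` raises KeyError; `except KeyError` catches it → returns 25.
3. In process: `value = fetch()` → value = 25. No exception reaches process.
4. `except Exception` is skipped; process returns 25.
5. value = 25.
Result: 25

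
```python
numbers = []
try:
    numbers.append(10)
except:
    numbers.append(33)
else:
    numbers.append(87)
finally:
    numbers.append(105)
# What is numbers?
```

Step-by-step execution trace:
1. try: `numbers.append(10)` → numbers = [10]. No exception raised.
2. `except` is skipped.
3. `else` runs: `numbers.append(87)` → numbers = [10, 87].
4. `finally` always runs: `numbers.append(105)` → numbers = [10, 87, 105].
Result: [10, 87, 105]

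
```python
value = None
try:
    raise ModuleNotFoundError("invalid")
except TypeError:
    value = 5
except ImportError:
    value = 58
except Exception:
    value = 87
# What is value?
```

Step-by-step execution trace:
1. `raise ModuleNotFoundError(...)` raises ModuleNotFoundError.
2. `except TypeError` does not match (ModuleNotFoundError is not a subclass of TypeError); skipped.
3. `except ImportError` matches (ModuleNotFoundError is a subclass of ImportError) → value = 58.
4. `except Exception` is not reached.
Result: 58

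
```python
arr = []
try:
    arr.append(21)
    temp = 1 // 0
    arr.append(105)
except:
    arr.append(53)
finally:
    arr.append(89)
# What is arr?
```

Step-by-step execution trace:
1. try: `arr.append(21)` → arr = [21].
2. `temp = 1 // 0` raises ZeroDivisionError; `arr.append(105)` is not reached.
3. bare `except` matches → `arr.append(53)` → arr = [21, 53].
4. finally always runs: `arr.append(89)` → arr = [21, 53, 89].
Result: [21, 53, 89]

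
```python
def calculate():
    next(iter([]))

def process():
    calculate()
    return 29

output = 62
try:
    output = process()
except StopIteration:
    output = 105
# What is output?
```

Step-by-step execution trace:
1. output starts at 62.
2. try: `process()` calls `calculate()`.
3. `calculate()` evaluates `next(iter([]))`, which raises StopIteration; it propagates through process (uncaught).
4. `return 29` in process is not reached; the assignment to output does not complete.
5. `except StopIteration` matches → output = 105.
Result: 105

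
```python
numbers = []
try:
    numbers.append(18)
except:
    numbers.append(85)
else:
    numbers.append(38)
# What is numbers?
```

Step-by-step execution trace:
1. try: `numbers.append(18)` → numbers = [18]. No exception raised.
2. `except` is skipped.
3. `else` runs (try completed without exception): `numbers.append(38)` → numbers = [18, 38].
Result: [18, 38]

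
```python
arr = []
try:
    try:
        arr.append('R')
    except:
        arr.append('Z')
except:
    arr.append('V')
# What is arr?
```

Step-by-step execution trace:
1. Inner try: `arr.append('R')` → arr = ['R']. No exception raised.
2. Inner `except` is skipped.
3. Inner try completes normally; outer `except` is skipped.
Result: ['R']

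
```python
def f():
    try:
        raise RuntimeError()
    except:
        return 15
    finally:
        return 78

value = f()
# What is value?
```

Step-by-step execution trace:
1. `f()` enters try: `raise RuntimeError()` raises RuntimeError.
2. bare `except` matches → `return 15` sets pending return value 15.
3. Before returning, `finally: return 78` runs and overrides the pending return.
4. f() returns 78 → value = 78.
Result: 78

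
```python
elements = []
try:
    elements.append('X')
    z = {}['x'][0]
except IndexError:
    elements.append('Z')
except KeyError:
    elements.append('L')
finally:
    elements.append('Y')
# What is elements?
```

Step-by-step execution trace:
1. try: `elements.append('X')` → elements = ['X'].
2. `z = {}['x'][0]` raises KeyError.
3. `except IndexError` does not match KeyError; skipped.
4. `except KeyError` matches → `elements.append('L')` → elements = ['X', 'L'].
5. finally always runs: `elements.append('Y')` → elements = ['X', 'L', 'Y'].
Result: ['X', 'L', 'Y']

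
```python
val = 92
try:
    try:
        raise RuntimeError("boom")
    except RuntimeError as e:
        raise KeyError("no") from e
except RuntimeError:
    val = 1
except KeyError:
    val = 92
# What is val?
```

Step-by-step execution trace:
1. Inner try raises RuntimeError; inner `except RuntimeError as e` catches it.
2. `raise KeyError(...) from e` raises KeyError (RuntimeError is attached as __cause__, but only KeyError is active).
3. Outer `except RuntimeError` does not match KeyError; skipped.
4. Outer `except KeyError` matches → val = 92.
Result: 92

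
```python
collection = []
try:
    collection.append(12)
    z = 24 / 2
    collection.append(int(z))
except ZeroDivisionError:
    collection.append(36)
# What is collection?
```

Step-by-step execution trace:
1. try: `collection.append(12)` → collection = [12].
2. `z = 24 / 2` → z = 12.0. No exception raised.
3. `collection.append(int(z))` → collection = [12, 12].
4. `except ZeroDivisionError` is skipped (no exception was raised).
Result: [12, 12]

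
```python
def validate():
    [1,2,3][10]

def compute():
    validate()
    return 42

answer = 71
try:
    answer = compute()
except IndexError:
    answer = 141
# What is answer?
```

Step-by-step execution trace:
1. answer starts at 71.
2. try: `compute()` calls `validate()`.
3. `validate()` evaluates `[1,2,3][10]`, which raises IndexError; it propagates through compute (uncaught).
4. `return 42` in compute is not reached; the assignment to answer does not complete.
5. `except IndexError` matches → answer = 141.
Result: 141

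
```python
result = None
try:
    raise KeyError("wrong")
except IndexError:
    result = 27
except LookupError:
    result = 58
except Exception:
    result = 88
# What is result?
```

Step-by-step execution trace:
1. `raise KeyError(...)` raises KeyError.
2. `except IndexError` does not match (KeyError is not a subclass of IndexError); skipped.
3. `except LookupError` matches (KeyError is a subclass of LookupError) → result = 58.
4. `except Exception` is not reached.
Result: 58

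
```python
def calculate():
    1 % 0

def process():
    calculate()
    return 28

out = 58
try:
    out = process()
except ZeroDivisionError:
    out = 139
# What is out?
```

Step-by-step execution trace:
1. out starts at 58.
2. try: `process()` calls `calculate()`.
3. `calculate()` evaluates `1 % 0`, which raises ZeroDivisionError; it propagates through process (uncaught).
4. `return 28` in process is not reached; the assignment to out does not complete.
5. `except ZeroDivisionError` matches → out = 139.
Result: 139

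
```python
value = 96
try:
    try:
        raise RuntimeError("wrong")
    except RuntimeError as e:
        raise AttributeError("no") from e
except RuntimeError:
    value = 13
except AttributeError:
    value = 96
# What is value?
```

Step-by-step execution trace:
1. Inner try raises RuntimeError; inner `except RuntimeError as e` catches it.
2. `raise AttributeError(...) from e` raises AttributeError (RuntimeError is attached as __cause__, but only AttributeError is active).
3. Outer `except RuntimeError` does not match AttributeError; skipped.
4. Outer `except AttributeError` matches → value = 96.
Result: 96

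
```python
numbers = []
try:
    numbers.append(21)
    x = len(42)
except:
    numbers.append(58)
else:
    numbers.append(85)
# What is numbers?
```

Step-by-step execution trace:
1. try: `numbers.append(21)` → numbers = [21].
2. `x = len(42)` raises TypeError.
3. bare `except` matches → `numbers.append(58)` → numbers = [21, 58].
4. `else` is skipped (an exception was raised).
Result: [21, 58]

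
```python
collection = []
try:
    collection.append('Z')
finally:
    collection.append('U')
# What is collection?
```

Step-by-step execution trace:
1. try: `collection.append('Z')` → collection = ['Z'].
2. The try body completes without raising.
3. finally always runs: `collection.append('U')` → collection = ['Z', 'U'].
Result: ['Z', 'U']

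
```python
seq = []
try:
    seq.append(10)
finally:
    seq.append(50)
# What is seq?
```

Step-by-step execution trace:
1. try: `seq.append(10)` → seq = [10].
2. The try body completes without raising.
3. finally always runs: `seq.append(50)` → seq = [10, 50].
Result: [10, 50]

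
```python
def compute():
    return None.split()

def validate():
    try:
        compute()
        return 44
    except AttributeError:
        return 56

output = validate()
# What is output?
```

Step-by-step execution trace:
1. `validate()` calls `compute()`.
2. `compute()` evaluates `None.split()`, which raises AttributeError; it propagates to the caller.
3. `return 44` is not reached.
4. `except AttributeError` in validate matches → returns 56.
5. output = 56.
Result: 56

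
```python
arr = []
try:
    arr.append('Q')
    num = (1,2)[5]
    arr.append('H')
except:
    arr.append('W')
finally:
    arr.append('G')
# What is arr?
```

Step-by-step execution trace:
1. try: `arr.append('Q')` → arr = ['Q'].
2. `num = (1,2)[5]` raises IndexError; `arr.append('H')` is not reached.
3. bare `except` matches → `arr.append('W')` → arr = ['Q', 'W'].
4. finally always runs: `arr.append('G')` → arr = ['Q', 'W', 'G'].
Result: ['Q', 'W', 'G']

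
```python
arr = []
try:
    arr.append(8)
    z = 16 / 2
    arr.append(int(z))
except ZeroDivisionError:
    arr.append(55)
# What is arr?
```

Step-by-step execution trace:
1. try: `arr.append(8)` → arr = [8].
2. `z = 16 / 2` → z = 8.0. No exception raised.
3. `arr.append(int(z))` → arr = [8, 8].
4. `except ZeroDivisionError` is skipped (no exception was raised).
Result: [8, 8]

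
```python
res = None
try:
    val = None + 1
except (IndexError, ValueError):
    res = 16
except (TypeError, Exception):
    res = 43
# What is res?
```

Step-by-step execution trace:
1. `val = None + 1` raises TypeError.
2. `except (IndexError, ValueError)` does not match TypeError; skipped.
3. `except (TypeError, Exception)` matches (TypeError is in the tuple) → res = 43.
Result: 43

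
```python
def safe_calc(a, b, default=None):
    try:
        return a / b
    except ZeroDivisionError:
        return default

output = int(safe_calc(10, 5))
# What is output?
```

Step-by-step execution trace:
1. `safe_calc(10, 5)` enters try: `return 10 / 5` → returns 2.0. No exception raised.
2. `except ZeroDivisionError` is skipped.
3. `int(2.0)` → 2 → output = 2.
Result: 2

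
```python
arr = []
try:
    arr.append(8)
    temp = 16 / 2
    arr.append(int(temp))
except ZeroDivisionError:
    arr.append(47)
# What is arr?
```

Step-by-step execution trace:
1. try: `arr.append(8)` → arr = [8].
2. `temp = 16 / 2` → temp = 8.0. No exception raised.
3. `arr.append(int(temp))` → arr = [8, 8].
4. `except ZeroDivisionError` is skipped (no exception was raised).
Result: [8, 8]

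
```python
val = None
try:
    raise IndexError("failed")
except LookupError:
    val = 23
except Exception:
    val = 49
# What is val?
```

Step-by-step execution trace:
1. `raise IndexError(...)` raises IndexError.
2. `except LookupError` matches (IndexError is a subclass of LookupError) → val = 23.
3. `except Exception` is not reached.
Result: 23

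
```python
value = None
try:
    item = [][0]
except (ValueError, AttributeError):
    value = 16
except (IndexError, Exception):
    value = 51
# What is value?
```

Step-by-step execution trace:
1. `item = [][0]` raises IndexError.
2. `except (ValueError, AttributeError)` does not match IndexError; skipped.
3. `except (IndexError, Exception)` matches (IndexError is in the tuple) → value = 51.
Result: 51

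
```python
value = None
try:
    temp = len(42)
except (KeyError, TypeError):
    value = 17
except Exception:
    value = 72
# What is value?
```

Step-by-step execution trace:
1. `temp = len(42)` raises TypeError.
2. `except (KeyError, TypeError)` matches (TypeError is in the tuple) → value = 17.
3. `except Exception` is not reached.
Result: 17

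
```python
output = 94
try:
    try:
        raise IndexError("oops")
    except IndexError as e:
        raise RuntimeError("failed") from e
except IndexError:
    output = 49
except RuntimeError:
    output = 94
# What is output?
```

Step-by-step execution trace:
1. Inner try raises IndexError; inner `except IndexError as e` catches it.
2. `raise RuntimeError(...) from e` raises RuntimeError (IndexError is attached as __cause__, but only RuntimeError is active).
3. Outer `except IndexError` does not match RuntimeError; skipped.
4. Outer `except RuntimeError` matches → output = 94.
Result: 94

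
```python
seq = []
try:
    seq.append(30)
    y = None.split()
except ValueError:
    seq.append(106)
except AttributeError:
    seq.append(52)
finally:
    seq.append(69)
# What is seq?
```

Step-by-step execution trace:
1. try: `seq.append(30)` → seq = [30].
2. `y = None.split()` raises AttributeError.
3. `except ValueError` does not match AttributeError; skipped.
4. `except AttributeError` matches → `seq.append(52)` → seq = [30, 52].
5. finally always runs: `seq.append(69)` → seq = [30, 52, 69].
Result: [30, 52, 69]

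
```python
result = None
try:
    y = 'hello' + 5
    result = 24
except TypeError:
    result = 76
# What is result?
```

Step-by-step execution trace:
1. `y = 'hello' + 5` raises TypeError.
2. `result = 24` is not reached.
3. `except TypeError` matches → result = 76.
Result: 76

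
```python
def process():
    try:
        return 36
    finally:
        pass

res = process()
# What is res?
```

Step-by-step execution trace:
1. `process()` enters try: `return 36` sets pending return value 36.
2. Before returning, `finally: pass` runs (no effect).
3. process() returns 36 → res = 36.
Result: 36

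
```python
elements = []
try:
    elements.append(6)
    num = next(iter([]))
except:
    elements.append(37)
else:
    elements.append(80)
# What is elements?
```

Step-by-step execution trace:
1. try: `elements.append(6)` → elements = [6].
2. `num = next(iter([]))` raises StopIteration.
3. bare `except` matches → `elements.append(37)` → elements = [6, 37].
4. `else` is skipped (an exception was raised).
Result: [6, 37]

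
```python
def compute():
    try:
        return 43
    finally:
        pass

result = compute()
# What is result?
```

Step-by-step execution trace:
1. `compute()` enters try: `return 43` sets pending return value 43.
2. Before returning, `finally: pass` runs (no effect).
3. compute() returns 43 → result = 43.
Result: 43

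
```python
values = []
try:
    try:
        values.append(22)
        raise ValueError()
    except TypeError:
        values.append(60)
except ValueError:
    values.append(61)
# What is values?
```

Step-by-step execution trace:
1. Inner try: `values.append(22)` → values = [22].
2. `raise ValueError()` raises ValueError.
3. Inner `except TypeError` does not match ValueError; exception propagates to outer try.
4. Outer `except ValueError` matches → `values.append(61)` → values = [22, 61].
Result: [22, 61]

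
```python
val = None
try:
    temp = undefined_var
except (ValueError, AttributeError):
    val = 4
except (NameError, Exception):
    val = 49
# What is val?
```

Step-by-step execution trace:
1. `temp = undefined_var` raises NameError.
2. `except (ValueError, AttributeError)` does not match NameError; skipped.
3. `except (NameError, Exception)` matches (NameError is in the tuple) → val = 49.
Result: 49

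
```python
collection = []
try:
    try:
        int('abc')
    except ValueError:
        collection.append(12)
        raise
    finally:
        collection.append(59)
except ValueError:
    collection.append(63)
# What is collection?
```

Step-by-step execution trace:
1. Inner try: `int('abc')` raises ValueError.
2. Inner `except ValueError` matches → `collection.append(12)` → collection = [12].
3. bare `raise` re-raises ValueError.
4. Inner `finally` runs during unwinding: `collection.append(59)` → collection = [12, 59].
5. Outer `except ValueError` matches → `collection.append(63)` → collection = [12, 59, 63].
Result: [12, 59, 63]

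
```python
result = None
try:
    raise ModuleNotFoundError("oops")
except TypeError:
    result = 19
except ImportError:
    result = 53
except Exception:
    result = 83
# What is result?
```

Step-by-step execution trace:
1. `raise ModuleNotFoundError(...)` raises ModuleNotFoundError.
2. `except TypeError` does not match (ModuleNotFoundError is not a subclass of TypeError); skipped.
3. `except ImportError` matches (ModuleNotFoundError is a subclass of ImportError) → result = 53.
4. `except Exception` is not reached.
Result: 53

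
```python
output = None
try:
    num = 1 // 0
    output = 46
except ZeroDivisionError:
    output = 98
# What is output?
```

Step-by-step execution trace:
1. `num = 1 // 0` raises ZeroDivisionError.
2. `output = 46` is not reached.
3. `except ZeroDivisionError` matches → output = 98.
Result: 98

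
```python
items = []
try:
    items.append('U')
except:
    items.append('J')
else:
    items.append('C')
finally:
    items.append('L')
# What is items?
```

Step-by-step execution trace:
1. try: `items.append('U')` → items = ['U']. No exception raised.
2. `except` is skipped.
3. `else` runs: `items.append('C')` → items = ['U', 'C'].
4. `finally` always runs: `items.append('L')` → items = ['U', 'C', 'L'].
Result: ['U', 'C', 'L']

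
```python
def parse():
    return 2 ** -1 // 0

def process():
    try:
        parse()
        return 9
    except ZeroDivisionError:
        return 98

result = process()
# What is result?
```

Step-by-step execution trace:
1. `process()` calls `parse()`.
2. `parse()` evaluates `2 ** -1 // 0`, which raises ZeroDivisionError; it propagates to the caller.
3. `return 9` is not reached.
4. `except ZeroDivisionError` in process matches → returns 98.
5. result = 98.
Result: 98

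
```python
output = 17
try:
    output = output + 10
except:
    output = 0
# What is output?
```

Step-by-step execution trace:
1. output starts at 17.
2. try: `output = output + 10` → output = 27. No exception raised.
3. `except` is skipped.
Result: 27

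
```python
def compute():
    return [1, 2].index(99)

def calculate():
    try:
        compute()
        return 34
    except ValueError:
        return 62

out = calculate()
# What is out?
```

Step-by-step execution trace:
1. `calculate()` calls `compute()`.
2. `compute()` evaluates `[1, 2].index(99)`, which raises ValueError; it propagates to the caller.
3. `return 34` is not reached.
4. `except ValueError` in calculate matches → returns 62.
5. out = 62.
Result: 62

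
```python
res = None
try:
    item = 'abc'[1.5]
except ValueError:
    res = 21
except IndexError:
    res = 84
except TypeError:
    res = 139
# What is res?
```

Step-by-step execution trace:
1. `item = 'abc'[1.5]` raises TypeError.
2. `except ValueError` does not match TypeError; skipped.
3. `except IndexError` does not match TypeError; skipped.
4. `except TypeError` matches → res = 139.
Result: 139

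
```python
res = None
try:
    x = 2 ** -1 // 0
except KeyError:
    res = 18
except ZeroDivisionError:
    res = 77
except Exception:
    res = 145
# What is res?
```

Step-by-step execution trace:
1. `x = 2 ** -1 // 0` raises ZeroDivisionError.
2. `except KeyError` does not match ZeroDivisionError; skipped.
3. `except ZeroDivisionError` matches → res = 77.
4. Remaining except clauses are skipped.
Result: 77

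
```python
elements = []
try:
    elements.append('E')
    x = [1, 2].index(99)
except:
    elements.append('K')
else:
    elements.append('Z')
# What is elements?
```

Step-by-step execution trace:
1. try: `elements.append('E')` → elements = ['E'].
2. `x = [1, 2].index(99)` raises ValueError.
3. bare `except` matches → `elements.append('K')` → elements = ['E', 'K'].
4. `else` is skipped (an exception was raised).
Result: ['E', 'K']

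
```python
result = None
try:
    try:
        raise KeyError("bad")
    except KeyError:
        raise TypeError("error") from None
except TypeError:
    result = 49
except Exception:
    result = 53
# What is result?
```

Step-by-step execution trace:
1. Inner try raises KeyError; inner `except KeyError` catches it.
2. `raise TypeError(...) from None` raises TypeError (from None suppresses __context__, but the active exception is still TypeError).
3. Outer `except TypeError` matches → result = 49.
4. `except Exception` is not reached.
Result: 49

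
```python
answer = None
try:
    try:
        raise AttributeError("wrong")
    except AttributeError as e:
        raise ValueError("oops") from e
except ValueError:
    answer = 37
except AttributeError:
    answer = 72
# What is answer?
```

Step-by-step execution trace:
1. Inner try raises AttributeError; inner `except AttributeError as e` catches it.
2. `raise ValueError(...) from e` raises ValueError (AttributeError is attached as __cause__, but only ValueError is active).
3. Outer `except ValueError` matches → answer = 37.
4. `except AttributeError` is not reached.
Result: 37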